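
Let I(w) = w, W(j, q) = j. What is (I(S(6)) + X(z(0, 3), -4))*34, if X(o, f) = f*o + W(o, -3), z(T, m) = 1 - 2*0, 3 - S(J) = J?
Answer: -204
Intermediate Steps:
S(J) = 3 - J
z(T, m) = 1 (z(T, m) = 1 + 0 = 1)
X(o, f) = o + f*o (X(o, f) = f*o + o = o + f*o)
(I(S(6)) + X(z(0, 3), -4))*34 = ((3 - 1*6) + 1*(1 - 4))*34 = ((3 - 6) + 1*(-3))*34 = (-3 - 3)*34 = -6*34 = -204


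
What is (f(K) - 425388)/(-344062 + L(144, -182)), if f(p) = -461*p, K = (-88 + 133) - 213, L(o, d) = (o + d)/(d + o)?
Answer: 38660/38229 ≈ 1.0113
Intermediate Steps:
L(o, d) = 1 (L(o, d) = (d + o)/(d + o) = 1)
K = -168 (K = 45 - 213 = -168)
(f(K) - 425388)/(-344062 + L(144, -182)) = (-461*(-168) - 425388)/(-344062 + 1) = (77448 - 425388)/(-344061) = -347940*(-1/344061) = 38660/38229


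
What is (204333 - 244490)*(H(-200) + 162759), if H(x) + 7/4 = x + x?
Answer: -26079120353/4 ≈ -6.5198e+9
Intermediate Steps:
H(x) = -7/4 + 2*x (H(x) = -7/4 + (x + x) = -7/4 + 2*x)
(204333 - 244490)*(H(-200) + 162759) = (204333 - 244490)*((-7/4 + 2*(-200)) + 162759) = -40157*((-7/4 - 400) + 162759) = -40157*(-1607/4 + 162759) = -40157*649429/4 = -26079120353/4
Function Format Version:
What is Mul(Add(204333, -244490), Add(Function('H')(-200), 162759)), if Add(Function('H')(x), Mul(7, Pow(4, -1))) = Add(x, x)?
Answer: Rational(-26079120353, 4) ≈ -6.5198e+9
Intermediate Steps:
Function('H')(x) = Add(Rational(-7, 4), Mul(2, x)) (Function('H')(x) = Add(Rational(-7, 4), Add(x, x)) = Add(Rational(-7, 4), Mul(2, x)))
Mul(Add(204333, -244490), Add(Function('H')(-200), 162759)) = Mul(Add(204333, -244490), Add(Add(Rational(-7, 4), Mul(2, -200)), 162759)) = Mul(-40157, Add(Add(Rational(-7, 4), -400), 162759)) = Mul(-40157, Add(Rational(-1607, 4), 162759)) = Mul(-40157, Rational(649429, 4)) = Rational(-26079120353, 4)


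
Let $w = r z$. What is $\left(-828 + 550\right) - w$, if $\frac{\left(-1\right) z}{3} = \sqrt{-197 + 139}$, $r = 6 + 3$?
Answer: $-278 + 27 i \sqrt{58} \approx -278.0 + 205.63 i$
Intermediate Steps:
$r = 9$
$z = - 3 i \sqrt{58}$ ($z = - 3 \sqrt{-197 + 139} = - 3 \sqrt{-58} = - 3 i \sqrt{58} \approx - 22.847 i$)
$w = - 27 i \sqrt{58}$ ($w = 9 \left(- 3 i \sqrt{58}\right) = - 27 i \sqrt{58} \approx - 205.63 i$)
$\left(-828 + 550\right) - w = \left(-828 + 550\right) - - 27 i \sqrt{58} = -278 + 27 i \sqrt{58}$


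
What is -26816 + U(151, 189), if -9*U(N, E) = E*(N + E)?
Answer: -33956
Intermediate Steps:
U(N, E) = -E*(E + N)/9 (U(N, E) = -E*(N + E)/9 = -E*(E + N)/9)
-26816 + U(151, 189) = -26816 - ⅑*189*(189 + 151) = -26816 - ⅑*189*340 = -26816 - 7140 = -33956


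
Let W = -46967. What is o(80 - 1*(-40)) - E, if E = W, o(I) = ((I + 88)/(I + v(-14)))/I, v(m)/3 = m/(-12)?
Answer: 13385599/285 ≈ 46967.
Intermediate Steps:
v(m) = -m/4 (v(m) = 3*(m/(-12)) = 3*(m*(-1/12)) = 3*(-m/12) = -m/4)
o(I) = (88 + I)/(I*(7/2 + I)) (o(I) = ((I + 88)/(I - ¼*(-14)))/I = ((88 + I)/(I + 7/2))/I = ((88 + I)/(7/2 + I))/I = (88 + I)/(I*(7/2 + I)))
E = -46967
o(80 - 1*(-40)) - E = 2*(88 + (80 - 1*(-40)))/((80 - 1*(-40))*(7 + 2*(80 - 1*(-40)))) - 1*(-46967) = 2*(88 + (80 + 40))/((80 + 40)*(7 + 2*(80 + 40))) + 46967 = 2*(88 + 120)/(120*(7 + 2*120)) + 46967 = 2*(1/120)*208/(7 + 240) + 46967 = 2*(1/120)*208/247 + 46967 = 2*(1/120)*(1/247)*208 + 46967 = 4/285 + 46967 = 13385599/285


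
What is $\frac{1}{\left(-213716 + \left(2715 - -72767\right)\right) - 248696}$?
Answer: $- \frac{1}{386930} \approx -2.5844 \cdot 10^{-6}$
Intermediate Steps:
$\frac{1}{\left(-213716 + \left(2715 - -72767\right)\right) - 248696} = \frac{1}{\left(-213716 + \left(2715 + 72767\right)\right) - 248696} = \frac{1}{\left(-213716 + 75482\right) - 248696} = \frac{1}{-138234 - 248696} = \frac{1}{-386930} = - \frac{1}{386930}$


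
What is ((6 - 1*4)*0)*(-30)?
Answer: 0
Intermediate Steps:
((6 - 1*4)*0)*(-30) = ((6 - 4)*0)*(-30) = (2*0)*(-30) = 0*(-30) = 0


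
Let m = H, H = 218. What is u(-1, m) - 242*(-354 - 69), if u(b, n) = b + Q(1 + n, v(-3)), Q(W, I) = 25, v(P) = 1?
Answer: 102390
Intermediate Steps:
m = 218
u(b, n) = 25 + b (u(b, n) = b + 25 = 25 + b)
u(-1, m) - 242*(-354 - 69) = (25 - 1) - 242*(-354 - 69) = 24 - 242*(-423) = 24 + 102366 = 102390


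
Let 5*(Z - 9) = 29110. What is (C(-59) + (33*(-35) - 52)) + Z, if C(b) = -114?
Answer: 4510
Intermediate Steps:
Z = 5831 (Z = 9 + (⅕)*29110 = 9 + 5822 = 5831)
(C(-59) + (33*(-35) - 52)) + Z = (-114 + (33*(-35) - 52)) + 5831 = (-114 + (-1155 - 52)) + 5831 = (-114 - 1207) + 5831 = -1321 + 5831 = 4510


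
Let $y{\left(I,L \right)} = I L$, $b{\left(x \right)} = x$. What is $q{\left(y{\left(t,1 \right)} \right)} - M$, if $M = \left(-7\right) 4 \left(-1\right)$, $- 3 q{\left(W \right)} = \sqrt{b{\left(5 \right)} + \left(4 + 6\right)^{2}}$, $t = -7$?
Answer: $-28 - \frac{\sqrt{105}}{3} \approx -31.416$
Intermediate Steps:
$q{\left(W \right)} = - \frac{\sqrt{105}}{3}$ ($q{\left(W \right)} = - \frac{\sqrt{5 + \left(4 + 6\right)^{2}}}{3} = - \frac{\sqrt{5 + 10^{2}}}{3} = - \frac{\sqrt{5 + 100}}{3} = - \frac{\sqrt{105}}{3}$)
$M = 28$ ($M = \left(-28\right) \left(-1\right) = 28$)
$q{\left(y{\left(t,1 \right)} \right)} - M = - \frac{\sqrt{105}}{3} - 28 = -28 - \frac{\sqrt{105}}{3}$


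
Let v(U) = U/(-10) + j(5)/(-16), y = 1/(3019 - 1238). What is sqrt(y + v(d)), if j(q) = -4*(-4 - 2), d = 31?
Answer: I*sqrt(364730990)/8905 ≈ 2.1446*I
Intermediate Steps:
j(q) = 24 (j(q) = -4*(-6) = 24)
y = 1/1781 ≈ 0.00056148
v(U) = -3/2 - U/10 (v(U) = U/(-10) + 24/(-16) = U*(-1/10) + 24*(-1/16) = -U/10 - 3/2 = -3/2 - U/10)
sqrt(y + v(d)) = sqrt(1/1781 + (-3/2 - 1/10*31)) = sqrt(1/1781 + (-3/2 - 31/10)) = sqrt(1/1781 - 23/5) = sqrt(-40958/8905) = I*sqrt(364730990)/8905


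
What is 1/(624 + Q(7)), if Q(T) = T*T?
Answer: 1/673 ≈ 0.0014859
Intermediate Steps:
Q(T) = T²
1/(624 + Q(7)) = 1/(624 + 7²) = 1/(624 + 49) = 1/673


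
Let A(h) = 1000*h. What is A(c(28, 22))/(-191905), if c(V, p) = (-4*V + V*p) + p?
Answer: -105200/38381 ≈ -2.7409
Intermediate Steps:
c(V, p) = p - 4*V + V*p
A(c(28, 22))/(-191905) = (1000*(22 - 4*28 + 28*22))/(-191905) = (1000*(22 - 112 + 616))*(-1/191905) = (1000*526)*(-1/191905) = 526000*(-1/191905) = -105200/38381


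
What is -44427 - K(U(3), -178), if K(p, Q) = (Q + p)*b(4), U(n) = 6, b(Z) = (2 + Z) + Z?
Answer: -42707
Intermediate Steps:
b(Z) = 2 + 2*Z
K(p, Q) = 10*Q + 10*p (K(p, Q) = (Q + p)*(2 + 2*4) = (Q + p)*(2 + 8) = (Q + p)*10 = 10*Q + 10*p)
-44427 - K(U(3), -178) = -44427 - (10*(-178) + 10*6) = -44427 - (-1780 + 60) = -44427 - 1*(-1720) = -44427 + 1720 = -42707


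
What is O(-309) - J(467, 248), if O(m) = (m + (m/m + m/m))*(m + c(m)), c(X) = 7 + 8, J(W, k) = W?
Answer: 89791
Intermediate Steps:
c(X) = 15
O(m) = (2 + m)*(15 + m) (O(m) = (m + (m/m + m/m))*(m + 15) = (m + (1 + 1))*(15 + m) = (m + 2)*(15 + m) = (2 + m)*(15 + m))
O(-309) - J(467, 248) = (30 + (-309)² + 17*(-309)) - 1*467 = (30 + 95481 - 5253) - 467 = 90258 - 467 = 89791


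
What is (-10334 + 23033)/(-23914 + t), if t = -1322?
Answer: -1411/2804 ≈ -0.50321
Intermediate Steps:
(-10334 + 23033)/(-23914 + t) = (-10334 + 23033)/(-23914 - 1322) = 12699/(-25236) = 12699*(-1/25236) = -1411/2804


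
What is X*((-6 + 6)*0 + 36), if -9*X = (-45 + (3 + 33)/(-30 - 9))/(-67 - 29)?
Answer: -199/104 ≈ -1.9135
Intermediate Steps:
X = -199/3744 (X = -(-45 + (3 + 33)/(-30 - 9))/(9*(-67 - 29)) = -(-45 + 36/(-39))/(9*(-96)) = -(-45 + 36*(-1/39))*(-1)/(9*96) = -(-45 - 12/13)*(-1)/(9*96) = -(-199)*(-1)/(39*96) = -⅑*199/416 = -199/3744 ≈ -0.053152)
X*((-6 + 6)*0 + 36) = -199*((-6 + 6)*0 + 36)/3744 = -199*(0*0 + 36)/3744 = -199*(0 + 36)/3744 = -199/3744*36 = -199/104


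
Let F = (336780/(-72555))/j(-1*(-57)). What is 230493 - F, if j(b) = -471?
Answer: 175038451153/759409 ≈ 2.3049e+5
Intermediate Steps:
F = 7484/759409 (F = (336780/(-72555))/(-471) = (336780*(-1/72555))*(-1/471) = -22452/4837*(-1/471) = 7484/759409 ≈ 0.0098550)
230493 - F = 230493 - 1*7484/759409 = 230493 - 7484/759409 = 175038451153/759409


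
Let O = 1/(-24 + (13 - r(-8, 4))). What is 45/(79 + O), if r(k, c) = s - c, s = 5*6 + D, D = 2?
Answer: 351/616 ≈ 0.56981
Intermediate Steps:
s = 32 (s = 5*6 + 2 = 30 + 2 = 32)
r(k, c) = 32 - c
O = -1/39 (O = 1/(-24 + (13 - (32 - 1*4))) = 1/(-24 + (13 - (32 - 4))) = 1/(-24 + (13 - 1*28)) = 1/(-24 + (13 - 28)) = 1/(-24 - 15) = 1/(-39) = -1/39 ≈ -0.025641)
45/(79 + O) = 45/(79 - 1/39) = 45/(3080/39) = (39/3080)*45 = 351/616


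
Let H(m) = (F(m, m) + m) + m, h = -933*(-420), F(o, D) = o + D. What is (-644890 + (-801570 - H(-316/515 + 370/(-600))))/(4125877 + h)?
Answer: -2234773097/6979903665 ≈ -0.32017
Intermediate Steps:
F(o, D) = D + o
h = 391860
H(m) = 4*m (H(m) = ((m + m) + m) + m = (2*m + m) + m = 3*m + m = 4*m)
(-644890 + (-801570 - H(-316/515 + 370/(-600))))/(4125877 + h) = (-644890 + (-801570 - 4*(-316/515 + 370/(-600))))/(4125877 + 391860) = (-644890 + (-801570 - 4*(-316*1/515 + 370*(-1/600))))/4517737 = (-644890 + (-801570 - 4*(-316/515 - 37/60)))*(1/4517737) = (-644890 + (-801570 - 4*(-7603)/6180))*(1/4517737) = (-644890 + (-801570 - 1*(-7603/1545)))*(1/4517737) = (-644890 + (-801570 + 7603/1545))*(1/4517737) = (-644890 - 1238418047/1545)*(1/4517737) = -2234773097/1545*1/4517737 = -2234773097/6979903665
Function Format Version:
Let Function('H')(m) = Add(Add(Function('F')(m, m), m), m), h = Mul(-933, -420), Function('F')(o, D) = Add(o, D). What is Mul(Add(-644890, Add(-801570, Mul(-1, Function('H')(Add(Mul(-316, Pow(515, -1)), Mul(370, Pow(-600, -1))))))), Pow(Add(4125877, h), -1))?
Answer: Rational(-2234773097, 6979903665) ≈ -0.32017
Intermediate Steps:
Function('F')(o, D) = Add(D, o)
h = 391860
Function('H')(m) = Mul(4, m) (Function('H')(m) = Add(Add(Add(m, m), m), m) = Add(Add(Mul(2, m), m), m) = Add(Mul(3, m), m) = Mul(4, m))
Mul(Add(-644890, Add(-801570, Mul(-1, Function('H')(Add(Mul(-316, Pow(515, -1)), Mul(370, Pow(-600, -1))))))), Pow(Add(4125877, h), -1)) = Mul(Add(-644890, Add(-801570, Mul(-1, Mul(4, Add(Mul(-316, Pow(515, -1)), Mul(370, Pow(-600, -1))))))), Pow(Add(4125877, 391860), -1)) = Mul(Add(-644890, Add(-801570, Mul(-1, Mul(4, Add(Mul(-316, Rational(1, 515)), Mul(370, Rational(-1, 600))))))), Pow(4517737, -1)) = Mul(Add(-644890, Add(-801570, Mul(-1, Mul(4, Add(Rational(-316, 515), Rational(-37, 60)))))), Rational(1, 4517737)) = Mul(Add(-644890, Add(-801570, Mul(-1, Mul(4, Rational(-7603, 6180))))), Rational(1, 4517737)) = Mul(Add(-644890, Add(-801570, Mul(-1, Rational(-7603, 1545)))), Rational(1, 4517737)) = Mul(Add(-644890, Add(-801570, Rational(7603, 1545))), Rational(1, 4517737)) = Mul(Add(-644890, Rational(-1238418047, 1545)), Rational(1, 4517737)) = Mul(Rational(-2234773097, 1545), Rational(1, 4517737)) = Rational(-2234773097, 6979903665)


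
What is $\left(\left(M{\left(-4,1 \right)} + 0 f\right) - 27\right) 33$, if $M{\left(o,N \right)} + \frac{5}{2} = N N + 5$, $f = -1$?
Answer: $- \frac{1551}{2} \approx -775.5$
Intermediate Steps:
$M{\left(o,N \right)} = \frac{5}{2} + N^{2}$ ($M{\left(o,N \right)} = - \frac{5}{2} + \left(N N + 5\right) = - \frac{5}{2} + \left(N^{2} + 5\right) = - \frac{5}{2} + \left(5 + N^{2}\right) = \frac{5}{2} + N^{2}$)
$\left(\left(M{\left(-4,1 \right)} + 0 f\right) - 27\right) 33 = \left(\left(\left(\frac{5}{2} + 1^{2}\right) + 0 \left(-1\right)\right) - 27\right) 33 = \left(\left(\left(\frac{5}{2} + 1\right) + 0\right) - 27\right) 33 = \left(\left(\frac{7}{2} + 0\right) - 27\right) 33 = \left(\frac{7}{2} - 27\right) 33 = \left(- \frac{47}{2}\right) 33 = - \frac{1551}{2}$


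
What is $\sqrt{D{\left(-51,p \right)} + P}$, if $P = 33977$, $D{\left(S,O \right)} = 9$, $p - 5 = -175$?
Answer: $\sqrt{33986} \approx 184.35$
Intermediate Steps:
$p = -170$ ($p = 5 - 175 = -170$)
$\sqrt{D{\left(-51,p \right)} + P} = \sqrt{9 + 33977} = \sqrt{33986}$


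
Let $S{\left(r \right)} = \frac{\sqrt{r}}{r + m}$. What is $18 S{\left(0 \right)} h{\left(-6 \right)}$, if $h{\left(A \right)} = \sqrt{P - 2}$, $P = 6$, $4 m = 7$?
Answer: $0$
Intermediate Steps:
$m = \frac{7}{4}$ ($m = \frac{1}{4} \cdot 7 = \frac{7}{4} \approx 1.75$)
$h{\left(A \right)} = 2$ ($h{\left(A \right)} = \sqrt{6 - 2} = \sqrt{4} = 2$)
$S{\left(r \right)} = \frac{\sqrt{r}}{\frac{7}{4} + r}$ ($S{\left(r \right)} = \frac{\sqrt{r}}{r + \frac{7}{4}} = \frac{\sqrt{r}}{\frac{7}{4} + r}$)
$18 S{\left(0 \right)} h{\left(-6 \right)} = 18 \frac{4 \sqrt{0}}{7 + 4 \cdot 0} \cdot 2 = 18 \cdot 4 \cdot 0 \frac{1}{7 + 0} \cdot 2 = 18 \cdot 4 \cdot 0 \cdot \frac{1}{7} \cdot 2 = 18 \cdot 0 \cdot 2 = 0 \cdot 2 = 0$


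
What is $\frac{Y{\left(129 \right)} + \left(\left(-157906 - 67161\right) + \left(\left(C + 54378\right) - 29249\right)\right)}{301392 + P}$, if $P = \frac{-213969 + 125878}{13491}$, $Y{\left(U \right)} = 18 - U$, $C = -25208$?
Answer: $- \frac{3038942187}{4065991381} \approx -0.74741$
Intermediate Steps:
$P = - \frac{88091}{13491}$ ($P = \left(-88091\right) \frac{1}{13491} = - \frac{88091}{13491} \approx -6.5296$)
$\frac{Y{\left(129 \right)} + \left(\left(-157906 - 67161\right) + \left(\left(C + 54378\right) - 29249\right)\right)}{301392 + P} = \frac{\left(18 - 129\right) + \left(\left(-157906 - 67161\right) + \left(\left(-25208 + 54378\right) - 29249\right)\right)}{301392 - \frac{88091}{13491}} = \frac{\left(18 - 129\right) + \left(-225067 + \left(29170 - 29249\right)\right)}{\frac{4065991381}{13491}} = \left(-111 - 225146\right) \frac{13491}{4065991381} = \left(-225257\right) \frac{13491}{4065991381} = - \frac{3038942187}{4065991381}$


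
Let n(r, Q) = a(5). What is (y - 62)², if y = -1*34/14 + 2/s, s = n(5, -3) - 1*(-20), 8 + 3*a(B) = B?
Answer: 73188025/17689 ≈ 4137.5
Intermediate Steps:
a(B) = -8/3 + B/3
n(r, Q) = -1 (n(r, Q) = -8/3 + (⅓)*5 = -8/3 + 5/3 = -1)
s = 19 (s = -1 - 1*(-20) = -1 + 20 = 19)
y = -309/133 (y = -1*34/14 + 2/19 = -34*1/14 + 2*(1/19) = -17/7 + 2/19 = -309/133 ≈ -2.3233)
(y - 62)² = (-309/133 - 62)² = (-8555/133)² = 73188025/17689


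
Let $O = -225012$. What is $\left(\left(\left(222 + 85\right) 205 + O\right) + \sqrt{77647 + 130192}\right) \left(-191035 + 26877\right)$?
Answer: $26606236166 - 164158 \sqrt{207839} \approx 2.6531 \cdot 10^{10}$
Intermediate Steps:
$\left(\left(\left(222 + 85\right) 205 + O\right) + \sqrt{77647 + 130192}\right) \left(-191035 + 26877\right) = \left(\left(\left(222 + 85\right) 205 - 225012\right) + \sqrt{77647 + 130192}\right) \left(-191035 + 26877\right) = \left(\left(307 \cdot 205 - 225012\right) + \sqrt{207839}\right) \left(-164158\right) = \left(\left(62935 - 225012\right) + \sqrt{207839}\right) \left(-164158\right) = \left(-162077 + \sqrt{207839}\right) \left(-164158\right) = 26606236166 - 164158 \sqrt{207839}$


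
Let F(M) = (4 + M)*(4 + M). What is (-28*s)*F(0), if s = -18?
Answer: 8064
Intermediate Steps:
F(M) = (4 + M)**2
(-28*s)*F(0) = (-28*(-18))*(4 + 0)**2 = 504*4**2 = 504*16 = 8064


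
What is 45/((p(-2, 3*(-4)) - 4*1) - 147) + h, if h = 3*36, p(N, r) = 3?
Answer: 15939/148 ≈ 107.70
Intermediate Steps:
h = 108
45/((p(-2, 3*(-4)) - 4*1) - 147) + h = 45/((3 - 4*1) - 147) + 108 = 45/((3 - 4) - 147) + 108 = 45/(-1 - 147) + 108 = 45/(-148) + 108 = -1/148*45 + 108 = -45/148 + 108 = 15939/148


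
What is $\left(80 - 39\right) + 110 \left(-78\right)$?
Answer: $-8539$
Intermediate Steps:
$\left(80 - 39\right) + 110 \left(-78\right) = \left(80 - 39\right) - 8580 = 41 - 8580 = -8539$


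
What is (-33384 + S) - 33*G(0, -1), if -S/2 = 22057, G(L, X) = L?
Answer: -77498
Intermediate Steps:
S = -44114 (S = -2*22057 = -44114)
(-33384 + S) - 33*G(0, -1) = (-33384 - 44114) - 33*0 = -77498 + 0 = -77498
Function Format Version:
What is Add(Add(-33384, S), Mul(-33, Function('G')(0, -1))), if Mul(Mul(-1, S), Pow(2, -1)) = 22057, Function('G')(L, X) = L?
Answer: -77498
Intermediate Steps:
S = -44114 (S = Mul(-2, 22057) = -44114)
Add(Add(-33384, S), Mul(-33, Function('G')(0, -1))) = Add(Add(-33384, -44114), Mul(-33, 0)) = Add(-77498, 0) = -77498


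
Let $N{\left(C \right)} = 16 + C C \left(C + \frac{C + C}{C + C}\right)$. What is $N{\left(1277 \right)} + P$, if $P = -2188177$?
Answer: $2081883501$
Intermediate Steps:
$N{\left(C \right)} = 16 + C^{2} \left(1 + C\right)$ ($N{\left(C \right)} = 16 + C C \left(C + \frac{2 C}{2 C}\right) = 16 + C C \left(C + 2 C \frac{1}{2 C}\right) = 16 + C C \left(C + 1\right) = 16 + C C \left(1 + C\right) = 16 + C^{2} \left(1 + C\right)$)
$N{\left(1277 \right)} + P = \left(16 + 1277^{2} + 1277^{3}\right) - 2188177 = \left(16 + 1630729 + 2082440933\right) - 2188177 = 2084071678 - 2188177 = 2081883501$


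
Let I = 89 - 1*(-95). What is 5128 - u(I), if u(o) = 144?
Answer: 4984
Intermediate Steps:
I = 184 (I = 89 + 95 = 184)
5128 - u(I) = 5128 - 1*144 = 5128 - 144 = 4984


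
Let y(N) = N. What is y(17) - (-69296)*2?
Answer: 138609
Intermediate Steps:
y(17) - (-69296)*2 = 17 - (-69296)*2 = 17 - 976*(-142) = 17 + 138592 = 138609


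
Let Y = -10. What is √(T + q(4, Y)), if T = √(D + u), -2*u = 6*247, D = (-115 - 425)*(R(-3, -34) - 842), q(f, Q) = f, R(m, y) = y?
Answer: √(4 + √472299) ≈ 26.291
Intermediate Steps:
D = 473040 (D = (-115 - 425)*(-34 - 842) = -540*(-876) = 473040)
u = -741 (u = -3*247 = -½*1482 = -741)
T = √472299 (T = √(473040 - 741) = √472299 ≈ 687.24)
√(T + q(4, Y)) = √(√472299 + 4) = √(4 + √472299)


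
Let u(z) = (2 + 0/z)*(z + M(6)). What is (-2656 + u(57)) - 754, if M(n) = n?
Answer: -3284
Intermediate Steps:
u(z) = 12 + 2*z (u(z) = (2 + 0/z)*(z + 6) = (2 + 0)*(6 + z) = 2*(6 + z) = 12 + 2*z)
(-2656 + u(57)) - 754 = (-2656 + (12 + 2*57)) - 754 = (-2656 + (12 + 114)) - 754 = (-2656 + 126) - 754 = -2530 - 754 = -3284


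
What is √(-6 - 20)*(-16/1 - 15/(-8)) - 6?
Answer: -6 - 113*I*√26/8 ≈ -6.0 - 72.024*I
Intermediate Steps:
√(-6 - 20)*(-16/1 - 15/(-8)) - 6 = √(-26)*(-16*1 - 15*(-⅛)) - 6 = (I*√26)*(-16 + 15/8) - 6 = (I*√26)*(-113/8) - 6 = -113*I*√26/8 - 6 = -6 - 113*I*√26/8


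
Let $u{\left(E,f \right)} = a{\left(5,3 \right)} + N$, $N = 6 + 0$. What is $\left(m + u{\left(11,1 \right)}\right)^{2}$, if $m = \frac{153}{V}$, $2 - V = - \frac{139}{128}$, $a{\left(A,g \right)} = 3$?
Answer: $\frac{535413321}{156025} \approx 3431.6$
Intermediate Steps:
$N = 6$
$V = \frac{395}{128}$ ($V = 2 - - \frac{139}{128} = 2 + \frac{139}{128} = \frac{395}{128} \approx 3.0859$)
$m = \frac{19584}{395}$ ($m = \frac{153}{\frac{395}{128}} = 153 \cdot \frac{128}{395} = \frac{19584}{395} \approx 49.58$)
$u{\left(E,f \right)} = 9$ ($u{\left(E,f \right)} = 3 + 6 = 9$)
$\left(m + u{\left(11,1 \right)}\right)^{2} = \left(\frac{19584}{395} + 9\right)^{2} = \left(\frac{23139}{395}\right)^{2} = \frac{535413321}{156025}$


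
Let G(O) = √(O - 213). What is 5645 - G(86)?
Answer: 5645 - I*√127 ≈ 5645.0 - 11.269*I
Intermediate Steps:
G(O) = √(-213 + O)
5645 - G(86) = 5645 - √(-213 + 86) = 5645 - √(-127) = 5645 - I*√127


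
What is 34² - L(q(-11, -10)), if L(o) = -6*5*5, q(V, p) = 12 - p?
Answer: 1306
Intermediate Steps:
L(o) = -150 (L(o) = -30*5 = -150)
34² - L(q(-11, -10)) = 34² - 1*(-150) = 1156 + 150 = 1306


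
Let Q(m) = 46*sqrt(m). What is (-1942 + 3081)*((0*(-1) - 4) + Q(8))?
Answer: -4556 + 104788*sqrt(2) ≈ 1.4364e+5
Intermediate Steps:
(-1942 + 3081)*((0*(-1) - 4) + Q(8)) = (-1942 + 3081)*((0*(-1) - 4) + 46*sqrt(8)) = 1139*((0 - 4) + 46*(2*sqrt(2))) = 1139*(-4 + 92*sqrt(2)) = -4556 + 104788*sqrt(2)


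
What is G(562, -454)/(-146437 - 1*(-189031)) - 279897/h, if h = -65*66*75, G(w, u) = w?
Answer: 224125117/253789250 ≈ 0.88311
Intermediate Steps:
h = -321750 (h = -4290*75 = -321750)
G(562, -454)/(-146437 - 1*(-189031)) - 279897/h = 562/(-146437 - 1*(-189031)) - 279897/(-321750) = 562/(-146437 + 189031) - 279897*(-1/321750) = 562/42594 + 93299/107250 = 562*(1/42594) + 93299/107250 = 281/21297 + 93299/107250 = 224125117/253789250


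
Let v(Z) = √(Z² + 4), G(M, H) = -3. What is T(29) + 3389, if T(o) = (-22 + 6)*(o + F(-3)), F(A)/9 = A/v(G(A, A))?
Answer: 2925 + 432*√13/13 ≈ 3044.8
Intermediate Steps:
v(Z) = √(4 + Z²)
F(A) = 9*A*√13/13 (F(A) = 9*(A/(√(4 + (-3)²))) = 9*(A/(√(4 + 9))) = 9*(A/(√13)) = 9*(A*(√13/13)) = 9*(A*√13/13) = 9*A*√13/13)
T(o) = -16*o + 432*√13/13 (T(o) = (-22 + 6)*(o + (9/13)*(-3)*√13) = -16*(o - 27*√13/13) = -16*o + 432*√13/13)
T(29) + 3389 = (-16*29 + 432*√13/13) + 3389 = (-464 + 432*√13/13) + 3389 = 2925 + 432*√13/13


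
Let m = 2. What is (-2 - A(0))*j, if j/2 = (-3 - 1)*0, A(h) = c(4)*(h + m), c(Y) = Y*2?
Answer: 0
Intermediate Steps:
c(Y) = 2*Y
A(h) = 16 + 8*h (A(h) = (2*4)*(h + 2) = 8*(2 + h) = 16 + 8*h)
j = 0 (j = 2*((-3 - 1)*0) = 2*(-4*0) = 2*0 = 0)
(-2 - A(0))*j = (-2 - (16 + 8*0))*0 = (-2 - (16 + 0))*0 = (-2 - 1*16)*0 = (-2 - 16)*0 = -18*0 = 0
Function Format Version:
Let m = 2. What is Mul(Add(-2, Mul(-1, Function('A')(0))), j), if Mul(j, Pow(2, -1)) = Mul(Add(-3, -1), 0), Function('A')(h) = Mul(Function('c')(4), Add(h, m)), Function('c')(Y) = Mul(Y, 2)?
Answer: 0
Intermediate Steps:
Function('c')(Y) = Mul(2, Y)
Function('A')(h) = Add(16, Mul(8, h)) (Function('A')(h) = Mul(Mul(2, 4), Add(h, 2)) = Mul(8, Add(2, h)) = Add(16, Mul(8, h)))
j = 0 (j = Mul(2, Mul(Add(-3, -1), 0)) = Mul(2, Mul(-4, 0)) = Mul(2, 0) = 0)
Mul(Add(-2, Mul(-1, Function('A')(0))), j) = Mul(Add(-2, Mul(-1, Add(16, Mul(8, 0)))), 0) = Mul(Add(-2, Mul(-1, Add(16, 0))), 0) = Mul(Add(-2, Mul(-1, 16)), 0) = Mul(Add(-2, -16), 0) = Mul(-18, 0) = 0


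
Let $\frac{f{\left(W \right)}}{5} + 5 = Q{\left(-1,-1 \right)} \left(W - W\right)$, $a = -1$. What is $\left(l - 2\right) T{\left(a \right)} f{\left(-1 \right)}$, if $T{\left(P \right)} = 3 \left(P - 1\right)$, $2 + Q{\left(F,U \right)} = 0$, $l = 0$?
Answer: $-300$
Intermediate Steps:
$Q{\left(F,U \right)} = -2$ ($Q{\left(F,U \right)} = -2 + 0 = -2$)
$T{\left(P \right)} = -3 + 3 P$ ($T{\left(P \right)} = 3 \left(-1 + P\right) = -3 + 3 P$)
$f{\left(W \right)} = -25$ ($f{\left(W \right)} = -25 + 5 \left(- 2 \left(W - W\right)\right) = -25 + 5 \left(\left(-2\right) 0\right) = -25 + 5 \cdot 0 = -25 + 0 = -25$)
$\left(l - 2\right) T{\left(a \right)} f{\left(-1 \right)} = \left(0 - 2\right) \left(-3 + 3 \left(-1\right)\right) \left(-25\right) = - 2 \left(-3 - 3\right) \left(-25\right) = \left(-2\right) \left(-6\right) \left(-25\right) = 12 \left(-25\right) = -300$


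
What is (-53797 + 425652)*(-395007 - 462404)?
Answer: -318832567405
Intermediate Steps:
(-53797 + 425652)*(-395007 - 462404) = 371855*(-857411) = -318832567405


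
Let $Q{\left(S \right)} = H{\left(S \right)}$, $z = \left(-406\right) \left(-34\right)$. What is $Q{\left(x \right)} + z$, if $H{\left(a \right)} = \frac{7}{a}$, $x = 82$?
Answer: $\frac{1131935}{82} \approx 13804.0$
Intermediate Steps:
$z = 13804$
$Q{\left(S \right)} = \frac{7}{S}$
$Q{\left(x \right)} + z = \frac{7}{82} + 13804 = \frac{1131935}{82}$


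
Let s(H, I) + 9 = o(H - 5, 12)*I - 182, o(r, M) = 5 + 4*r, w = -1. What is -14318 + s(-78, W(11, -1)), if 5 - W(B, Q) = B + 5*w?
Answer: -14182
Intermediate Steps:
W(B, Q) = 10 - B (W(B, Q) = 5 - (B + 5*(-1)) = 5 - (B - 5) = 5 - (-5 + B) = 5 + (5 - B) = 10 - B)
s(H, I) = -191 + I*(-15 + 4*H) (s(H, I) = -9 + ((5 + 4*(H - 5))*I - 182) = -9 + ((5 + 4*(-5 + H))*I - 182) = -9 + ((5 + (-20 + 4*H))*I - 182) = -9 + ((-15 + 4*H)*I - 182) = -9 + (I*(-15 + 4*H) - 182) = -9 + (-182 + I*(-15 + 4*H)) = -191 + I*(-15 + 4*H))
-14318 + s(-78, W(11, -1)) = -14318 + (-191 + (10 - 1*11)*(-15 + 4*(-78))) = -14318 + (-191 + (10 - 11)*(-15 - 312)) = -14318 + (-191 - 1*(-327)) = -14318 + (-191 + 327) = -14318 + 136 = -14182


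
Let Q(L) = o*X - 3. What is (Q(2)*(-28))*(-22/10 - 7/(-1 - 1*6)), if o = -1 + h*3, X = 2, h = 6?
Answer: 5208/5 ≈ 1041.6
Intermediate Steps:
o = 17 (o = -1 + 6*3 = -1 + 18 = 17)
Q(L) = 31 (Q(L) = 17*2 - 3 = 34 - 3 = 31)
(Q(2)*(-28))*(-22/10 - 7/(-1 - 1*6)) = (31*(-28))*(-22/10 - 7/(-1 - 1*6)) = -868*(-22*⅒ - 7/(-1 - 6)) = -868*(-11/5 - 7/(-7)) = -868*(-11/5 - 7*(-⅐)) = -868*(-11/5 + 1) = -868*(-6/5) = 5208/5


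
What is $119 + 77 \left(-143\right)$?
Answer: $-10892$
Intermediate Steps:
$119 + 77 \left(-143\right) = 119 - 11011 = -10892$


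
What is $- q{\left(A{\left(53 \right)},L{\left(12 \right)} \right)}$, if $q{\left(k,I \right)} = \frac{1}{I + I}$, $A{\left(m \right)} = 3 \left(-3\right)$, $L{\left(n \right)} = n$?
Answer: $- \frac{1}{24} \approx -0.041667$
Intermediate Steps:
$A{\left(m \right)} = -9$
$q{\left(k,I \right)} = \frac{1}{2 I}$
$- q{\left(A{\left(53 \right)},L{\left(12 \right)} \right)} = - \frac{1}{2 \cdot 12} = \left(-1\right) \frac{1}{24} = - \frac{1}{24}$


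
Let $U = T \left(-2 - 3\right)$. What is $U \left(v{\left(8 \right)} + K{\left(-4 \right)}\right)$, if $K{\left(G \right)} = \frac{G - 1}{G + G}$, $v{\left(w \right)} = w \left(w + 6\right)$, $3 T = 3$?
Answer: $- \frac{4505}{8} \approx -563.13$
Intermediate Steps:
$T = 1$ ($T = \frac{1}{3} \cdot 3 = 1$)
$U = -5$ ($U = 1 \left(-2 - 3\right) = 1 \left(-5\right) = -5$)
$v{\left(w \right)} = w \left(6 + w\right)$
$K{\left(G \right)} = \frac{-1 + G}{2 G}$
$U \left(v{\left(8 \right)} + K{\left(-4 \right)}\right) = - 5 \left(8 \left(6 + 8\right) + \frac{-1 - 4}{2 \left(-4\right)}\right) = - 5 \left(8 \cdot 14 + \frac{1}{2} \left(- \frac{1}{4}\right) \left(-5\right)\right) = - 5 \left(112 + \frac{5}{8}\right) = \left(-5\right) \frac{901}{8} = - \frac{4505}{8}$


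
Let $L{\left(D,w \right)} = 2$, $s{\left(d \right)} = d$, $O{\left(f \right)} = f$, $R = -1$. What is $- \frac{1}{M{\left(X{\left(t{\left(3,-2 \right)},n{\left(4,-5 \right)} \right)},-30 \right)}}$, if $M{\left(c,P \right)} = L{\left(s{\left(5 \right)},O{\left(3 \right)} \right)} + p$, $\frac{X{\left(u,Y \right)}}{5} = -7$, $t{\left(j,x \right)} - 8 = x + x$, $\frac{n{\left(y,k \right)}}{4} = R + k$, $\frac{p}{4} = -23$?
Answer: $\frac{1}{90} \approx 0.011111$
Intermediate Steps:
$p = -92$ ($p = 4 \left(-23\right) = -92$)
$n{\left(y,k \right)} = -4 + 4 k$ ($n{\left(y,k \right)} = 4 \left(-1 + k\right) = -4 + 4 k$)
$t{\left(j,x \right)} = 8 + 2 x$ ($t{\left(j,x \right)} = 8 + \left(x + x\right) = 8 + 2 x$)
$X{\left(u,Y \right)} = -35$ ($X{\left(u,Y \right)} = 5 \left(-7\right) = -35$)
$M{\left(c,P \right)} = -90$ ($M{\left(c,P \right)} = 2 - 92 = -90$)
$- \frac{1}{M{\left(X{\left(t{\left(3,-2 \right)},n{\left(4,-5 \right)} \right)},-30 \right)}} = - \frac{1}{-90} = \left(-1\right) \left(- \frac{1}{90}\right) = \frac{1}{90}$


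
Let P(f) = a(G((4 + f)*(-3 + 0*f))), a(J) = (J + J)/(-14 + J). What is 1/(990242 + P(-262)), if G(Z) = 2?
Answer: 3/2970725 ≈ 1.0099e-6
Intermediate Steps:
a(J) = 2*J/(-14 + J) (a(J) = (2*J)/(-14 + J) = 2*J/(-14 + J))
P(f) = -⅓ (P(f) = 2*2/(-14 + 2) = 2*2/(-12) = 2*2*(-1/12) = -⅓)
1/(990242 + P(-262)) = 1/(990242 - ⅓) = 1/(2970725/3) = 3/2970725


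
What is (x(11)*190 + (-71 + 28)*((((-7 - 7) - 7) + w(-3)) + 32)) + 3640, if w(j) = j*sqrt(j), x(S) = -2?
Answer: 2787 + 129*I*sqrt(3) ≈ 2787.0 + 223.43*I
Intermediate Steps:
w(j) = j**(3/2)
(x(11)*190 + (-71 + 28)*((((-7 - 7) - 7) + w(-3)) + 32)) + 3640 = (-2*190 + (-71 + 28)*((((-7 - 7) - 7) + (-3)**(3/2)) + 32)) + 3640 = (-380 - 43*(((-14 - 7) - 3*I*sqrt(3)) + 32)) + 3640 = (-380 - 43*((-21 - 3*I*sqrt(3)) + 32)) + 3640 = (-380 - 43*(11 - 3*I*sqrt(3))) + 3640 = (-380 + (-473 + 129*I*sqrt(3))) + 3640 = (-853 + 129*I*sqrt(3)) + 3640 = 2787 + 129*I*sqrt(3)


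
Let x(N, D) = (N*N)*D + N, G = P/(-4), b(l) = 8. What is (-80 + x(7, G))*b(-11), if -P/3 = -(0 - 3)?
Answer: 298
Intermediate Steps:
P = -9 (P = -(-3)*(0 - 3) = -(-3)*(-3) = -3*3 = -9)
G = 9/4 (G = -9/(-4) = -9*(-¼) = 9/4 ≈ 2.2500)
x(N, D) = N + D*N² (x(N, D) = N²*D + N = D*N² + N = N + D*N²)
(-80 + x(7, G))*b(-11) = (-80 + 7*(1 + (9/4)*7))*8 = (-80 + 7*(1 + 63/4))*8 = (-80 + 7*(67/4))*8 = (-80 + 469/4)*8 = (149/4)*8 = 298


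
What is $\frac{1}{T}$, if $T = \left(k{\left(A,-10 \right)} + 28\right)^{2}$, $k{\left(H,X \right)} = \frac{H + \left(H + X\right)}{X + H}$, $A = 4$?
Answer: $\frac{9}{7225} \approx 0.0012457$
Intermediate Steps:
$k{\left(H,X \right)} = \frac{X + 2 H}{H + X}$
$T = \frac{7225}{9}$ ($T = \left(\frac{-10 + 2 \cdot 4}{4 - 10} + 28\right)^{2} = \left(\frac{-10 + 8}{-6} + 28\right)^{2} = \left(\left(- \frac{1}{6}\right) \left(-2\right) + 28\right)^{2} = \left(\frac{1}{3} + 28\right)^{2} = \left(\frac{85}{3}\right)^{2} = \frac{7225}{9} \approx 802.78$)
$\frac{1}{T} = \frac{1}{\frac{7225}{9}} = \frac{9}{7225}$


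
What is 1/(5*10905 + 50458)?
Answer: 1/104983 ≈ 9.5253e-6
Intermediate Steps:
1/(5*10905 + 50458) = 1/(54525 + 50458) = 1/104983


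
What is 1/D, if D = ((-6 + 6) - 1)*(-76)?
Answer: 1/76 ≈ 0.013158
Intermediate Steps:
D = 76 (D = (0 - 1)*(-76) = -1*(-76) = 76)
1/D = 1/76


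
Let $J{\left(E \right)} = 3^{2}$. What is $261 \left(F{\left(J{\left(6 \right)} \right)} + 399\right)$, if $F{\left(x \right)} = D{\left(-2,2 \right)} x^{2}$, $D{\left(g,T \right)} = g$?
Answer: $61857$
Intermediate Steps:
$J{\left(E \right)} = 9$
$F{\left(x \right)} = - 2 x^{2}$
$261 \left(F{\left(J{\left(6 \right)} \right)} + 399\right) = 261 \left(- 2 \cdot 9^{2} + 399\right) = 261 \left(\left(-2\right) 81 + 399\right) = 261 \left(-162 + 399\right) = 261 \cdot 237 = 61857$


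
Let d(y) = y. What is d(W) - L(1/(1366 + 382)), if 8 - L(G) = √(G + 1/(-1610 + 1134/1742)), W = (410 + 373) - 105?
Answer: 670 + I*√1509714543135/175017626 ≈ 670.0 + 0.0070205*I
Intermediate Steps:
W = 678 (W = 783 - 105 = 678)
L(G) = 8 - √(-871/1401743 + G) (L(G) = 8 - √(G + 1/(-1610 + 1134/1742)) = 8 - √(G + 1/(-1610 + 1134*(1/1742))) = 8 - √(G + 1/(-1610 + 567/871)) = 8 - √(G + 1/(-1401743/871)) = 8 - √(G - 871/1401743) = 8 - √(-871/1401743 + G))
d(W) - L(1/(1366 + 382)) = 678 - (8 - √(-24916697 + 40099662001/(1366 + 382))/200249) = 678 - (8 - √(-24916697 + 40099662001/1748)/200249) = 678 - (8 - I*√1509714543135/175017626) = 678 + (-8 + I*√1509714543135/175017626) = 670 + I*√1509714543135/175017626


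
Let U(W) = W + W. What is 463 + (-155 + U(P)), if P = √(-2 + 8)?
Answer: 308 + 2*√6 ≈ 312.90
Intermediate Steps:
P = √6 ≈ 2.4495
U(W) = 2*W
463 + (-155 + U(P)) = 463 + (-155 + 2*√6) = 308 + 2*√6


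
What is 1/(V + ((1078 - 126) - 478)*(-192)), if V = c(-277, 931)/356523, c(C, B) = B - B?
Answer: -1/91008 ≈ -1.0988e-5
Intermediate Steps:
c(C, B) = 0
V = 0 (V = 0/356523 = 0*(1/356523) = 0)
1/(V + ((1078 - 126) - 478)*(-192)) = 1/(0 + ((1078 - 126) - 478)*(-192)) = 1/(0 + (952 - 478)*(-192)) = 1/(0 + 474*(-192)) = 1/(0 - 91008) = 1/(-91008) = -1/91008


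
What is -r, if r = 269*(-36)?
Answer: 9684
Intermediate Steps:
r = -9684
-r = -1*(-9684) = 9684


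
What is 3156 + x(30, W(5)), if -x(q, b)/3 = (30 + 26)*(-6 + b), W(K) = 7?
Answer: 2988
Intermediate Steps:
x(q, b) = 1008 - 168*b (x(q, b) = -3*(30 + 26)*(-6 + b) = -168*(-6 + b) = -3*(-336 + 56*b) = 1008 - 168*b)
3156 + x(30, W(5)) = 3156 + (1008 - 168*7) = 3156 + (1008 - 1176) = 3156 - 168 = 2988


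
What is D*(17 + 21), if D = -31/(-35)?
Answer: 1178/35 ≈ 33.657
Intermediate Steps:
D = 31/35 (D = -31*(-1/35) = 31/35 ≈ 0.88571)
D*(17 + 21) = 31*(17 + 21)/35 = (31/35)*38 = 1178/35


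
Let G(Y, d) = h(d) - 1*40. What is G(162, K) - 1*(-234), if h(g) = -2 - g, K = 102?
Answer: 90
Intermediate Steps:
G(Y, d) = -42 - d (G(Y, d) = (-2 - d) - 1*40 = (-2 - d) - 40 = -42 - d)
G(162, K) - 1*(-234) = (-42 - 1*102) - 1*(-234) = (-42 - 102) + 234 = -144 + 234 = 90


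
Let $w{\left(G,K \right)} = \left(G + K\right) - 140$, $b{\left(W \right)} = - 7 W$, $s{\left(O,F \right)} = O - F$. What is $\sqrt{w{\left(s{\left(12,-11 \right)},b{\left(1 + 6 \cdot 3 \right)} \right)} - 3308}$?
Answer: $i \sqrt{3558} \approx 59.649 i$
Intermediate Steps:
$w{\left(G,K \right)} = -140 + G + K$
$\sqrt{w{\left(s{\left(12,-11 \right)},b{\left(1 + 6 \cdot 3 \right)} \right)} - 3308} = \sqrt{\left(-140 + \left(12 - -11\right) - 7 \left(1 + 6 \cdot 3\right)\right) - 3308} = \sqrt{\left(-140 + \left(12 + 11\right) - 7 \left(1 + 18\right)\right) - 3308} = \sqrt{\left(-140 + 23 - 133\right) - 3308} = \sqrt{-250 - 3308} = \sqrt{-3558} = i \sqrt{3558}$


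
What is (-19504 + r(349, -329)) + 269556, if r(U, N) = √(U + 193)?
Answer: 250052 + √542 ≈ 2.5008e+5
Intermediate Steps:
r(U, N) = √(193 + U)
(-19504 + r(349, -329)) + 269556 = (-19504 + √(193 + 349)) + 269556 = (-19504 + √542) + 269556 = 250052 + √542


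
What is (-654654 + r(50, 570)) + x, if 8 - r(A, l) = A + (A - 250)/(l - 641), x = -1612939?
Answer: -161002285/71 ≈ -2.2676e+6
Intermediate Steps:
r(A, l) = 8 - A - (-250 + A)/(-641 + l) (r(A, l) = 8 - (A + (A - 250)/(l - 641)) = 8 - (A + (-250 + A)/(-641 + l)) = 8 + (-A - (-250 + A)/(-641 + l)) = 8 - A - (-250 + A)/(-641 + l))
(-654654 + r(50, 570)) + x = (-654654 + (-4878 + 8*570 + 640*50 - 1*50*570)/(-641 + 570)) - 1612939 = (-654654 + (-4878 + 4560 + 32000 - 28500)/(-71)) - 1612939 = (-654654 - 1/71*3182) - 1612939 = (-654654 - 3182/71) - 1612939 = -46483616/71 - 1612939 = -161002285/71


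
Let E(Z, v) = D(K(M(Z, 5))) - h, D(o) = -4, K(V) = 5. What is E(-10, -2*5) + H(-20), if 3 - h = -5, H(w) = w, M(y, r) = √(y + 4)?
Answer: -32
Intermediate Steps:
M(y, r) = √(4 + y)
h = 8 (h = 3 - 1*(-5) = 3 + 5 = 8)
E(Z, v) = -12 (E(Z, v) = -4 - 1*8 = -4 - 8 = -12)
E(-10, -2*5) + H(-20) = -12 - 20 = -32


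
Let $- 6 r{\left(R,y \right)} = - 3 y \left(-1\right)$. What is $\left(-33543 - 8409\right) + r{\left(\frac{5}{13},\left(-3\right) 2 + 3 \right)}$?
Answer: $- \frac{83901}{2} \approx -41951.0$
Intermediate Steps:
$r{\left(R,y \right)} = - \frac{y}{2}$ ($r{\left(R,y \right)} = - \frac{- 3 y \left(-1\right)}{6} = - \frac{3 y}{6} = - \frac{y}{2}$)
$\left(-33543 - 8409\right) + r{\left(\frac{5}{13},\left(-3\right) 2 + 3 \right)} = \left(-33543 - 8409\right) - \frac{\left(-3\right) 2 + 3}{2} = -41952 - \frac{-6 + 3}{2} = -41952 - - \frac{3}{2} = -41952 + \frac{3}{2} = - \frac{83901}{2}$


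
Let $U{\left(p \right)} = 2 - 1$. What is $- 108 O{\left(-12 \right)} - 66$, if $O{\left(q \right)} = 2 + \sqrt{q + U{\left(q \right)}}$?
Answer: $-282 - 108 i \sqrt{11} \approx -282.0 - 358.2 i$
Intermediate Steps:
$U{\left(p \right)} = 1$
$O{\left(q \right)} = 2 + \sqrt{1 + q}$ ($O{\left(q \right)} = 2 + \sqrt{q + 1} = 2 + \sqrt{1 + q}$)
$- 108 O{\left(-12 \right)} - 66 = - 108 \left(2 + \sqrt{1 - 12}\right) - 66 = - 108 \left(2 + \sqrt{-11}\right) - 66 = - 108 \left(2 + i \sqrt{11}\right) - 66 = \left(-216 - 108 i \sqrt{11}\right) - 66 = -282 - 108 i \sqrt{11}$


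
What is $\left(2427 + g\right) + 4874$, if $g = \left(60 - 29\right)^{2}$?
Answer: $8262$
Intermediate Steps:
$g = 961$ ($g = 31^{2} = 961$)
$\left(2427 + g\right) + 4874 = \left(2427 + 961\right) + 4874 = 3388 + 4874 = 8262$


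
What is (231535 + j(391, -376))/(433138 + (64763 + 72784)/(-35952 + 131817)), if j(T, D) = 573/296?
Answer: 2190033784015/4096927309144 ≈ 0.53456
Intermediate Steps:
j(T, D) = 573/296 (j(T, D) = 573*(1/296) = 573/296)
(231535 + j(391, -376))/(433138 + (64763 + 72784)/(-35952 + 131817)) = (231535 + 573/296)/(433138 + (64763 + 72784)/(-35952 + 131817)) = 68534933/(296*(433138 + 137547/95865)) = 68534933/(296*(433138 + 137547*(1/95865))) = 68534933/(296*(433138 + 45849/31955)) = 68534933/(296*(13840970639/31955)) = (68534933/296)*(31955/13840970639) = 2190033784015/4096927309144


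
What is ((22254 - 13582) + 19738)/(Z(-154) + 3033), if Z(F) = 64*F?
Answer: -28410/6823 ≈ -4.1639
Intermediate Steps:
((22254 - 13582) + 19738)/(Z(-154) + 3033) = ((22254 - 13582) + 19738)/(64*(-154) + 3033) = (8672 + 19738)/(-9856 + 3033) = 28410/(-6823) = 28410*(-1/6823) = -28410/6823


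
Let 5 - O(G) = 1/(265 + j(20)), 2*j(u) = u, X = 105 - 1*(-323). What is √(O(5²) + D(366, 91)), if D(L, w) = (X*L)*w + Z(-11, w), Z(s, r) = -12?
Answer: √43121257014/55 ≈ 3775.6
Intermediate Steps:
X = 428 (X = 105 + 323 = 428)
j(u) = u/2
D(L, w) = -12 + 428*L*w (D(L, w) = (428*L)*w - 12 = 428*L*w - 12 = -12 + 428*L*w)
O(G) = 1374/275 (O(G) = 5 - 1/(265 + (½)*20) = 5 - 1/(265 + 10) = 5 - 1/275 = 1374/275)
√(O(5²) + D(366, 91)) = √(1374/275 + (-12 + 428*366*91)) = √(1374/275 + (-12 + 14254968)) = √(1374/275 + 14254956) = √(3920114274/275) = √43121257014/55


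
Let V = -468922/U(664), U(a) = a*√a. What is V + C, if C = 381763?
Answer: 381763 - 234461*√166/110224 ≈ 3.8174e+5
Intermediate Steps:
U(a) = a^(3/2)
V = -234461*√166/110224 (V = -468922*√166/220448 = -234461*√166/110224 ≈ -27.406)
V + C = -234461*√166/110224 + 381763 = 381763 - 234461*√166/110224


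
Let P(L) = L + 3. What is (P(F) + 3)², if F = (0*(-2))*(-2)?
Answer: 36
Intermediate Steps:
F = 0 (F = 0*(-2) = 0)
P(L) = 3 + L
(P(F) + 3)² = ((3 + 0) + 3)² = (3 + 3)² = 6² = 36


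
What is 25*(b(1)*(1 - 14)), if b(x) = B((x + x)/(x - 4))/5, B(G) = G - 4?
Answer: 910/3 ≈ 303.33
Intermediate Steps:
B(G) = -4 + G
b(x) = -4/5 + 2*x/(5*(-4 + x)) (b(x) = (-4 + (x + x)/(x - 4))/5 = (-4 + (2*x)/(-4 + x))*(1/5) = (-4 + 2*x/(-4 + x))*(1/5) = -4/5 + 2*x/(5*(-4 + x)))
25*(b(1)*(1 - 14)) = 25*((2*(8 - 1*1)/(5*(-4 + 1)))*(1 - 14)) = 25*(((2/5)*(8 - 1)/(-3))*(-13)) = 25*(((2/5)*(-1/3)*7)*(-13)) = 25*(-14/15*(-13)) = 25*(182/15) = 910/3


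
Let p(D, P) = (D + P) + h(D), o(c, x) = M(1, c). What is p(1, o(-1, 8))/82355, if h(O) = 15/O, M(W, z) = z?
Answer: 3/16471 ≈ 0.00018214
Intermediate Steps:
o(c, x) = c
p(D, P) = D + P + 15/D (p(D, P) = (D + P) + 15/D = D + P + 15/D)
p(1, o(-1, 8))/82355 = (1 - 1 + 15/1)/82355 = (1 - 1 + 15*1)*(1/82355) = (1 - 1 + 15)*(1/82355) = 15*(1/82355) = 3/16471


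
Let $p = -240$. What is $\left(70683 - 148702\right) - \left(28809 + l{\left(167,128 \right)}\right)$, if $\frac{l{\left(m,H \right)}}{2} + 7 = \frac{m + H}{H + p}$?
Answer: $- \frac{5981289}{56} \approx -1.0681 \cdot 10^{5}$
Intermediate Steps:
$l{\left(m,H \right)} = -14 + \frac{2 \left(H + m\right)}{-240 + H}$ ($l{\left(m,H \right)} = -14 + 2 \frac{m + H}{H - 240} = -14 + 2 \frac{H + m}{-240 + H} = -14 + \frac{2 \left(H + m\right)}{-240 + H}$)
$\left(70683 - 148702\right) - \left(28809 + l{\left(167,128 \right)}\right) = \left(70683 - 148702\right) - \left(28809 + \frac{2 \left(1680 + 167 - 768\right)}{-240 + 128}\right) = -78019 - \left(28809 + \frac{2 \left(1680 + 167 - 768\right)}{-112}\right) = -78019 - \left(28809 + 2 \left(- \frac{1}{112}\right) 1079\right) = -78019 - \frac{1612225}{56} = - \frac{5981289}{56}$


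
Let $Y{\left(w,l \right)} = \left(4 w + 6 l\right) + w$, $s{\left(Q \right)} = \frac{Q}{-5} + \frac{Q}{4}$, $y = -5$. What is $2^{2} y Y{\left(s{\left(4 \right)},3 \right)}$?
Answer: $-380$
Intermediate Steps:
$s{\left(Q \right)} = \frac{Q}{20}$ ($s{\left(Q \right)} = Q \left(- \frac{1}{5}\right) + Q \frac{1}{4} = - \frac{Q}{5} + \frac{Q}{4} = \frac{Q}{20}$)
$Y{\left(w,l \right)} = 5 w + 6 l$
$2^{2} y Y{\left(s{\left(4 \right)},3 \right)} = 2^{2} \left(-5\right) \left(5 \cdot \frac{1}{20} \cdot 4 + 6 \cdot 3\right) = 4 \left(-5\right) \left(5 \cdot \frac{1}{5} + 18\right) = - 20 \left(1 + 18\right) = \left(-20\right) 19 = -380$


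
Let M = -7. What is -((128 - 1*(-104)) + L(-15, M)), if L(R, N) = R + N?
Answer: -210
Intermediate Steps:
L(R, N) = N + R
-((128 - 1*(-104)) + L(-15, M)) = -((128 - 1*(-104)) + (-7 - 15)) = -((128 + 104) - 22) = -(232 - 22) = -1*210 = -210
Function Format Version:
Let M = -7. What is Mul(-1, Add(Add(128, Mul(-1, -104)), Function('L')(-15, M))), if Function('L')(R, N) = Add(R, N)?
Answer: -210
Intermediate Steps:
Function('L')(R, N) = Add(N, R)
Mul(-1, Add(Add(128, Mul(-1, -104)), Function('L')(-15, M))) = Mul(-1, Add(Add(128, Mul(-1, -104)), Add(-7, -15))) = Mul(-1, Add(Add(128, 104), -22)) = Mul(-1, Add(232, -22)) = Mul(-1, 210) = -210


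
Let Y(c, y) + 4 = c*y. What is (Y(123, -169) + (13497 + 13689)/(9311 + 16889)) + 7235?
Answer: -177570007/13100 ≈ -13555.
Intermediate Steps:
Y(c, y) = -4 + c*y
(Y(123, -169) + (13497 + 13689)/(9311 + 16889)) + 7235 = ((-4 + 123*(-169)) + (13497 + 13689)/(9311 + 16889)) + 7235 = ((-4 - 20787) + 27186/26200) + 7235 = (-20791 + 27186*(1/26200)) + 7235 = (-20791 + 13593/13100) + 7235 = -272348507/13100 + 7235 = -177570007/13100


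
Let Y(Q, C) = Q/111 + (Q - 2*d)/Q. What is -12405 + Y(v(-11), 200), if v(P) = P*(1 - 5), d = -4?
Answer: -15144578/1221 ≈ -12403.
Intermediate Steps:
v(P) = -4*P (v(P) = P*(-4) = -4*P)
Y(Q, C) = Q/111 + (8 + Q)/Q (Y(Q, C) = Q/111 + (Q - 2*(-4))/Q = Q*(1/111) + (Q + 8)/Q = Q/111 + (8 + Q)/Q)
-12405 + Y(v(-11), 200) = -12405 + (1 + 8/((-4*(-11))) + (-4*(-11))/111) = -12405 + (1 + 8/44 + (1/111)*44) = -12405 + (1 + 8*(1/44) + 44/111) = -12405 + (1 + 2/11 + 44/111) = -12405 + 1927/1221 = -15144578/1221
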